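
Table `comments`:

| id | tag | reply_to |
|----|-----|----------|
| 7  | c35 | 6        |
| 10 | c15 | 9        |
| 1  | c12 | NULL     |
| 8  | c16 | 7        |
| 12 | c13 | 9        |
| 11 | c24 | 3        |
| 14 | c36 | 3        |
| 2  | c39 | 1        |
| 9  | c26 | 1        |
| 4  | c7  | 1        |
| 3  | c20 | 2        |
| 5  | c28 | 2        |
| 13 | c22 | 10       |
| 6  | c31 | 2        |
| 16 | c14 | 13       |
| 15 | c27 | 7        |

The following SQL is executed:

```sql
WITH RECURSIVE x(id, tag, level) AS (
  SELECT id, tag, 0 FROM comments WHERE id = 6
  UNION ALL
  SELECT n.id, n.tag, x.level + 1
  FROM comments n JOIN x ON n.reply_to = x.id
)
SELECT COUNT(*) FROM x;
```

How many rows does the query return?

4

Base: id=6 (c31) at level 0.
Iteration 1: rows with reply_to in {6} -> c35 (id 7, level 1).
Iteration 2: rows with reply_to in {7} -> c16 (id 8, level 2), c27 (id 15, level 2).
Iteration 3: no rows with reply_to in {8,15}; recursion stops.
Total rows emitted: 4.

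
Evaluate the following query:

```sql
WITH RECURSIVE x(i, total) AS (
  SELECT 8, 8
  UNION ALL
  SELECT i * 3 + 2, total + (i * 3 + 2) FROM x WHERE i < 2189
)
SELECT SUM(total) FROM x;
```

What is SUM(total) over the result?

Base: i=8, total=8.
Iteration 1: 8 < 2189 holds -> i = 8 * 3 + 2 = 26, total = 8 + 26 = 34.
Iteration 2: 26 < 2189 holds -> i = 26 * 3 + 2 = 80, total = 34 + 80 = 114.
Iteration 3: 80 < 2189 holds -> i = 80 * 3 + 2 = 242, total = 114 + 242 = 356.
Iteration 4: 242 < 2189 holds -> i = 242 * 3 + 2 = 728, total = 356 + 728 = 1084.
Iteration 5: 728 < 2189 holds -> i = 728 * 3 + 2 = 2186, total = 1084 + 2186 = 3270.
Iteration 6: 2186 < 2189 holds -> i = 2186 * 3 + 2 = 6560, total = 3270 + 6560 = 9830.
Iteration 7: 6560 < 2189 fails; recursion stops.
SUM(total) = 8 + 34 + 114 + 356 + 1084 + 3270 + 9830 = 14696.

14696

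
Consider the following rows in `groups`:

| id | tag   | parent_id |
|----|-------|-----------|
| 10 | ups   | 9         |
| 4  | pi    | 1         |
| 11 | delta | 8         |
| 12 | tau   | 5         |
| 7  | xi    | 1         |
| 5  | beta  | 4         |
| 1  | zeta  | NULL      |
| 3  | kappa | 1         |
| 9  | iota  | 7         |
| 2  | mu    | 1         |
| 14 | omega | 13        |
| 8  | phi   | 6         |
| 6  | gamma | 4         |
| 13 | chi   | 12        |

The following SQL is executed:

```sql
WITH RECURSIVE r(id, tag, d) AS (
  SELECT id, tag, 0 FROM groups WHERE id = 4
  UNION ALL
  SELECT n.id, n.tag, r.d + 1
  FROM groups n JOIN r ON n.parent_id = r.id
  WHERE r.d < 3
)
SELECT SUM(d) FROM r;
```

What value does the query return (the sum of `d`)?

12

Base: id=4 (pi) at d 0.
Iteration 1: rows with parent_id in {4} -> beta (id 5, d 1), gamma (id 6, d 1).
Iteration 2: rows with parent_id in {5,6} -> phi (id 8, d 2), tau (id 12, d 2).
Iteration 3: rows with parent_id in {8,12} -> delta (id 11, d 3), chi (id 13, d 3).
Iteration 4: d < 3 fails for all current rows; recursion stops.
SUM(d) = 0 + 1 + 1 + 2 + 2 + 3 + 3 = 12.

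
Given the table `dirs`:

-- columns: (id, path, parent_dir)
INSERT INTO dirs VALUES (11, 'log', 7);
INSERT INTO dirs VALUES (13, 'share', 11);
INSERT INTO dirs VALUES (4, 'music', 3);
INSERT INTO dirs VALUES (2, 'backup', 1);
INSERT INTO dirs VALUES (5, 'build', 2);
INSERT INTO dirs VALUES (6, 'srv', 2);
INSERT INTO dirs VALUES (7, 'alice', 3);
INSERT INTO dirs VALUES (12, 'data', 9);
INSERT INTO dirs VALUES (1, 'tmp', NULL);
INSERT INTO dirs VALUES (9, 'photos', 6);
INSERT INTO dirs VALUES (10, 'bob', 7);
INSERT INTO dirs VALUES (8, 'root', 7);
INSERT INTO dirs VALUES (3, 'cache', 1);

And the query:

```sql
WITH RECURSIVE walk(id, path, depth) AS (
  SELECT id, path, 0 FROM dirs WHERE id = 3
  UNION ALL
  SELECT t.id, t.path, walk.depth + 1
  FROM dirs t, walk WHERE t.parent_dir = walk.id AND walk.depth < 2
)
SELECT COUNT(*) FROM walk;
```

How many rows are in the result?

6

Base: id=3 (cache) at depth 0.
Iteration 1: rows with parent_dir in {3} -> music (id 4, depth 1), alice (id 7, depth 1).
Iteration 2: rows with parent_dir in {4,7} -> root (id 8, depth 2), bob (id 10, depth 2), log (id 11, depth 2).
Iteration 3: depth < 2 fails for all current rows; recursion stops.
Total rows emitted: 6.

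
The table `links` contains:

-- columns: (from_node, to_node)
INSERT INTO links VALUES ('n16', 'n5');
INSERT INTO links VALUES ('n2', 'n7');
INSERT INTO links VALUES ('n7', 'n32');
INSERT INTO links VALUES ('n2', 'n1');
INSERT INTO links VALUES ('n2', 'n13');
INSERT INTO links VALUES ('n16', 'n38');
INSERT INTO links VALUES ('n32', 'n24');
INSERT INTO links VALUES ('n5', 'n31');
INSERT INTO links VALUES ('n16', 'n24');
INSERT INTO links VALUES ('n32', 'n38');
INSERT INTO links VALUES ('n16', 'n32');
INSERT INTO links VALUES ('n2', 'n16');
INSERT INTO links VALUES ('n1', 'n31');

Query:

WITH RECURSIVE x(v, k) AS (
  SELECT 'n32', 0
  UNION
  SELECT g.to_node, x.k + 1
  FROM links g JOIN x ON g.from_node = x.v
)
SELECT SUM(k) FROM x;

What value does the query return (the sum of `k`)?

2

Base: (n32, k=0).
Iteration 1: edges from {n32} -> (n24, k=1), (n38, k=1).
Iteration 2: no outgoing edges from {n24,n38}; recursion stops.
SUM(k) = 0 + 1 + 1 = 2.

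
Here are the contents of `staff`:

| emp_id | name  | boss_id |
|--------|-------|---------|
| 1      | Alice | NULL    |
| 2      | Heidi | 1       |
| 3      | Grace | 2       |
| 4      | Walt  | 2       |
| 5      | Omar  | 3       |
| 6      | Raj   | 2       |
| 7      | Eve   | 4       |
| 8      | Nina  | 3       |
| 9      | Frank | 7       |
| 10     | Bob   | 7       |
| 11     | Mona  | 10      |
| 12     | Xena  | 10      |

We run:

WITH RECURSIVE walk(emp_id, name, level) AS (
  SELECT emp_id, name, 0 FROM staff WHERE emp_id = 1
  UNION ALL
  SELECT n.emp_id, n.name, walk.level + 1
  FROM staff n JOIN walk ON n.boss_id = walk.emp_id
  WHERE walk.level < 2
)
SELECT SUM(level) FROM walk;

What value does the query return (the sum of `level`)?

7

Base: emp_id=1 (Alice) at level 0.
Iteration 1: rows with boss_id in {1} -> Heidi (id 2, level 1).
Iteration 2: rows with boss_id in {2} -> Grace (id 3, level 2), Walt (id 4, level 2), Raj (id 6, level 2).
Iteration 3: level < 2 fails for all current rows; recursion stops.
SUM(level) = 0 + 1 + 2 + 2 + 2 = 7.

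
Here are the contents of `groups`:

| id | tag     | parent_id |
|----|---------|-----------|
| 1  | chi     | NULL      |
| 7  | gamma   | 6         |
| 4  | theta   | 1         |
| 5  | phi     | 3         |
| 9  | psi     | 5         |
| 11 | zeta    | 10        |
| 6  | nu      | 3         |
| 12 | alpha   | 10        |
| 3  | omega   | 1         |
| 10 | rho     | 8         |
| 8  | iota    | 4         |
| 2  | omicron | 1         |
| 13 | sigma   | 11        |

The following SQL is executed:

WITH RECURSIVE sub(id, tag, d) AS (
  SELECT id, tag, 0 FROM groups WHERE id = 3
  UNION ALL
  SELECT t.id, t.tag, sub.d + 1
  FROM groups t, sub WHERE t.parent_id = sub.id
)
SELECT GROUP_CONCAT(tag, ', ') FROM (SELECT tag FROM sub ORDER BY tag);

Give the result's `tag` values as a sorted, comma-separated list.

gamma, nu, omega, phi, psi

Base: id=3 (omega) at d 0.
Iteration 1: rows with parent_id in {3} -> phi (id 5, d 1), nu (id 6, d 1).
Iteration 2: rows with parent_id in {5,6} -> gamma (id 7, d 2), psi (id 9, d 2).
Iteration 3: no rows with parent_id in {7,9}; recursion stops.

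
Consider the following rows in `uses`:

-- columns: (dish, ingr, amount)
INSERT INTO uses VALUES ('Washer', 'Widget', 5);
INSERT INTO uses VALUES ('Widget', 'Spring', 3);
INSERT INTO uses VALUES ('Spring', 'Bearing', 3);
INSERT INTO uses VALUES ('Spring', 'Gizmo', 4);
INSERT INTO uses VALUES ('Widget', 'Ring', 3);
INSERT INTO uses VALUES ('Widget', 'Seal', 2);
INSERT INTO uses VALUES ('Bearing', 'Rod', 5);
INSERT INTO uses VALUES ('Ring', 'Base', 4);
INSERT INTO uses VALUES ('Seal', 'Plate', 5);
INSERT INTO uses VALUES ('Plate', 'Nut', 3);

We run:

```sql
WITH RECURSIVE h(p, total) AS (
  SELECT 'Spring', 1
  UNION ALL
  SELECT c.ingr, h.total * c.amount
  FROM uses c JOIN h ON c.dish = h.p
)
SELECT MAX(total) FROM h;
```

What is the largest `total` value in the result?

Base: (Spring, total=1).
Iteration 1: components of {Spring} -> Bearing = 1*3 = 3, Gizmo = 1*4 = 4.
Iteration 2: components of {Bearing,Gizmo} -> Rod = 3*5 = 15.
Iteration 3: no further components; recursion stops.
total values: 1, 3, 4, 15; the maximum is 15.

15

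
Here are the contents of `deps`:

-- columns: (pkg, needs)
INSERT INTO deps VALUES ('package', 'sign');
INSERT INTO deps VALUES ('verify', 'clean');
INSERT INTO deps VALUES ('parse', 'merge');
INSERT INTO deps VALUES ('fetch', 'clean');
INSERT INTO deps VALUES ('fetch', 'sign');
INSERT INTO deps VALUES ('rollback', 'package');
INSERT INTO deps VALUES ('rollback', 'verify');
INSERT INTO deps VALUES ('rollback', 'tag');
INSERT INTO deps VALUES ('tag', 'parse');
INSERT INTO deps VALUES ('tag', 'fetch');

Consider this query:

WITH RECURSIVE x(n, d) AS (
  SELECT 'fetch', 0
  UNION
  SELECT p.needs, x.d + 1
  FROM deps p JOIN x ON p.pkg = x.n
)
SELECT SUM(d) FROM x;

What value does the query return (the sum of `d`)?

2

Base: (fetch, d=0).
Iteration 1: edges from {fetch} -> (clean, d=1), (sign, d=1).
Iteration 2: no outgoing edges from {clean,sign}; recursion stops.
SUM(d) = 0 + 1 + 1 = 2.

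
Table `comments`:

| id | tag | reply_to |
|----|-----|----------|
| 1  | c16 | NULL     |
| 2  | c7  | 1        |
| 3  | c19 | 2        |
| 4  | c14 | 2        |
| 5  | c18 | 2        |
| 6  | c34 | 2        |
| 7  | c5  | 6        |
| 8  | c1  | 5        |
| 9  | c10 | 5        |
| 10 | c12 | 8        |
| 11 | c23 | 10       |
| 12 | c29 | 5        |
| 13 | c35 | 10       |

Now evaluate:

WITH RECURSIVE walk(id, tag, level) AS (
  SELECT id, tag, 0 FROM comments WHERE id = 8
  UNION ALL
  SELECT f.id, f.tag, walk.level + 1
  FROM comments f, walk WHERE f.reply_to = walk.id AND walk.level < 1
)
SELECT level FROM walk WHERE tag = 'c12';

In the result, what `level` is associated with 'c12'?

1

Base: id=8 (c1) at level 0.
Iteration 1: rows with reply_to in {8} -> c12 (id 10, level 1).
Iteration 2: level < 1 fails for all current rows; recursion stops.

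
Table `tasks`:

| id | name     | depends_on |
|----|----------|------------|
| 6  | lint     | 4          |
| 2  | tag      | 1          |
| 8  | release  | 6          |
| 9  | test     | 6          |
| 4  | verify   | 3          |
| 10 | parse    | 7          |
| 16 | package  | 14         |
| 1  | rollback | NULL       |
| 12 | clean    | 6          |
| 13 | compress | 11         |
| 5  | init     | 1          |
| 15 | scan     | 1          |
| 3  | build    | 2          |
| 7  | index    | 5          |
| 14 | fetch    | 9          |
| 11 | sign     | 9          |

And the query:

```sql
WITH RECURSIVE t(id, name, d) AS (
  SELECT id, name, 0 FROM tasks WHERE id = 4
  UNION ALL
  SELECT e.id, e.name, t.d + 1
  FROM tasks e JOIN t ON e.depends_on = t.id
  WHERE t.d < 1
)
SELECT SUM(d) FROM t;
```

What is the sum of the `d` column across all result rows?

1

Base: id=4 (verify) at d 0.
Iteration 1: rows with depends_on in {4} -> lint (id 6, d 1).
Iteration 2: d < 1 fails for all current rows; recursion stops.
SUM(d) = 0 + 1 = 1.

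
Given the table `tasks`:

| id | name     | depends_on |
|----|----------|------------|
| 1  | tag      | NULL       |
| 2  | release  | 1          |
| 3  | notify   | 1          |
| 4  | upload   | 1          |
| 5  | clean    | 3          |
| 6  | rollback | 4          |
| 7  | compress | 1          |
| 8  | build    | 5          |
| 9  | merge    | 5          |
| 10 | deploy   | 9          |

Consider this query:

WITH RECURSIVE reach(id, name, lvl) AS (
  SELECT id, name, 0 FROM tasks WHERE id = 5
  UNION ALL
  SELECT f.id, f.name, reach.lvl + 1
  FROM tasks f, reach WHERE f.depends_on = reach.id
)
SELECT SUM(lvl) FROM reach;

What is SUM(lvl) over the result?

Base: id=5 (clean) at lvl 0.
Iteration 1: rows with depends_on in {5} -> build (id 8, lvl 1), merge (id 9, lvl 1).
Iteration 2: rows with depends_on in {8,9} -> deploy (id 10, lvl 2).
Iteration 3: no rows with depends_on in {10}; recursion stops.
SUM(lvl) = 0 + 1 + 1 + 2 = 4.

4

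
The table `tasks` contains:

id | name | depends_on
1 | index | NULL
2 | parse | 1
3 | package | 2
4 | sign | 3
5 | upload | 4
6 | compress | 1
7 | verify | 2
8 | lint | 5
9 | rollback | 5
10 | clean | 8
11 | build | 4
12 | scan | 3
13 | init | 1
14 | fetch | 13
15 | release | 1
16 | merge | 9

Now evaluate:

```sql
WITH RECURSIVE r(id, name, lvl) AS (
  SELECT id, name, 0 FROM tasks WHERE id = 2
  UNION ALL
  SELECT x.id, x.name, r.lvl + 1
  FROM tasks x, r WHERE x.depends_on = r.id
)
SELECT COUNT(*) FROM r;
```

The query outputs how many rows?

Base: id=2 (parse) at lvl 0.
Iteration 1: rows with depends_on in {2} -> package (id 3, lvl 1), verify (id 7, lvl 1).
Iteration 2: rows with depends_on in {3,7} -> sign (id 4, lvl 2), scan (id 12, lvl 2).
Iteration 3: rows with depends_on in {4,12} -> upload (id 5, lvl 3), build (id 11, lvl 3).
Iteration 4: rows with depends_on in {5,11} -> lint (id 8, lvl 4), rollback (id 9, lvl 4).
Iteration 5: rows with depends_on in {8,9} -> clean (id 10, lvl 5), merge (id 16, lvl 5).
Iteration 6: no rows with depends_on in {10,16}; recursion stops.
Total rows emitted: 11.

11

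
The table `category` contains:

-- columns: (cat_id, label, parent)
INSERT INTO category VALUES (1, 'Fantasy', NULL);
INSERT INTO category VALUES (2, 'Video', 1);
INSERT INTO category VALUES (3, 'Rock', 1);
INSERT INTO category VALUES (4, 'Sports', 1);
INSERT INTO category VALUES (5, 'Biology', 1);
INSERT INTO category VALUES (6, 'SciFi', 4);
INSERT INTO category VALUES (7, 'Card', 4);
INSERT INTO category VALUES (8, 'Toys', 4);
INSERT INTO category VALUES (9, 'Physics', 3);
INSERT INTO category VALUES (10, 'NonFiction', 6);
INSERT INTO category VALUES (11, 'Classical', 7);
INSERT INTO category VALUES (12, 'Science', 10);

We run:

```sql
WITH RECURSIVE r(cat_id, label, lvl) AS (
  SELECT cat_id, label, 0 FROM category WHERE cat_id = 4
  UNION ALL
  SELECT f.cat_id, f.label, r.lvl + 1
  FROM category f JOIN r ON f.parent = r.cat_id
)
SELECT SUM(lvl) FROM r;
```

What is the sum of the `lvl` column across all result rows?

Base: cat_id=4 (Sports) at lvl 0.
Iteration 1: rows with parent in {4} -> SciFi (id 6, lvl 1), Card (id 7, lvl 1), Toys (id 8, lvl 1).
Iteration 2: rows with parent in {6,7,8} -> NonFiction (id 10, lvl 2), Classical (id 11, lvl 2).
Iteration 3: rows with parent in {10,11} -> Science (id 12, lvl 3).
Iteration 4: no rows with parent in {12}; recursion stops.
SUM(lvl) = 0 + 1 + 1 + 1 + 2 + 2 + 3 = 10.

10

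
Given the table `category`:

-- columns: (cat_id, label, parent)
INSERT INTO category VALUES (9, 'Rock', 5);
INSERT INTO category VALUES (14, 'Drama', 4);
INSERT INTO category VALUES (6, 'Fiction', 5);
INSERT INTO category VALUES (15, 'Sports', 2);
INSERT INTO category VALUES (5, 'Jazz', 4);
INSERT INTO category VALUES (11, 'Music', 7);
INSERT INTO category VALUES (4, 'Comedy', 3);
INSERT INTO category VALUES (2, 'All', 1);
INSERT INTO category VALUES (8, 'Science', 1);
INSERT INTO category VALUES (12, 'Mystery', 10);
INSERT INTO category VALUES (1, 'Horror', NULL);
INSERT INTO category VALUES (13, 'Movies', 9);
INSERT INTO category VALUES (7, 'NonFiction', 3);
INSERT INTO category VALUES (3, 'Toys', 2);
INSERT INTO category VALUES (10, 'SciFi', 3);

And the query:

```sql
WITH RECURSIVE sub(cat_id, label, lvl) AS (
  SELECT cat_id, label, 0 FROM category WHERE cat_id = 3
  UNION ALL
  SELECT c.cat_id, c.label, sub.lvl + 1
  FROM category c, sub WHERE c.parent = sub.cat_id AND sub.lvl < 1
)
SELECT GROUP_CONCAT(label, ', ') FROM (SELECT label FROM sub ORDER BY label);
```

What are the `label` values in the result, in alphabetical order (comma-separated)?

Base: cat_id=3 (Toys) at lvl 0.
Iteration 1: rows with parent in {3} -> Comedy (id 4, lvl 1), NonFiction (id 7, lvl 1), SciFi (id 10, lvl 1).
Iteration 2: lvl < 1 fails for all current rows; recursion stops.

Comedy, NonFiction, SciFi, Toys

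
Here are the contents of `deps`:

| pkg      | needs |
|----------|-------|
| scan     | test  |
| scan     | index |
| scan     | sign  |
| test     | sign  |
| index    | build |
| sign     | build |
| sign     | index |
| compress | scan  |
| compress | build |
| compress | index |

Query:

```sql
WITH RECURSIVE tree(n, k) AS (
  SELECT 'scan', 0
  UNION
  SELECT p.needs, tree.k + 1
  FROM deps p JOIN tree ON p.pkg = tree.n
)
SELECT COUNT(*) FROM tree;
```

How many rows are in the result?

Base: (scan, k=0).
Iteration 1: edges from {scan} -> (index, k=1), (sign, k=1), (test, k=1).
Iteration 2: edges from {index,sign,test} -> (build, k=2), (index, k=2), (sign, k=2). [UNION drops 1 duplicate row(s)]
Iteration 3: edges from {build,index,sign} -> (build, k=3), (index, k=3). [UNION drops 1 duplicate row(s)]
Iteration 4: edges from {build,index} -> (build, k=4).
Iteration 5: no outgoing edges from {build}; recursion stops.
Total rows emitted: 10.

10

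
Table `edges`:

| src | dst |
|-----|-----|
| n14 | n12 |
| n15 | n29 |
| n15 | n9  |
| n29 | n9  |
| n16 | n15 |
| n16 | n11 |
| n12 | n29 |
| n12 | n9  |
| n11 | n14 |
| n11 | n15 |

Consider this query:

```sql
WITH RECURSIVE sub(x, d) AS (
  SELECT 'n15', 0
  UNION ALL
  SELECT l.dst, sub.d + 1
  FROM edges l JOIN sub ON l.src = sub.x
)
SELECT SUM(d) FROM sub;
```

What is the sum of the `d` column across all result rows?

4

Base: (n15, d=0).
Iteration 1: edges from {n15} -> (n29, d=1), (n9, d=1).
Iteration 2: edges from {n29,n9} -> (n9, d=2).
Iteration 3: no outgoing edges from {n9}; recursion stops.
SUM(d) = 0 + 1 + 1 + 2 = 4.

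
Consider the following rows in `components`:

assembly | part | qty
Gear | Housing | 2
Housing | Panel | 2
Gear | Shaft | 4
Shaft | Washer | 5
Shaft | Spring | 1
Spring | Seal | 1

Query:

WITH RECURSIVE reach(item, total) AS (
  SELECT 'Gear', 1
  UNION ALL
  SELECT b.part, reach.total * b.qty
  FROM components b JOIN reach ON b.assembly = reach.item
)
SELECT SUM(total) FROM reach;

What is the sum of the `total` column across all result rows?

Base: (Gear, total=1).
Iteration 1: components of {Gear} -> Housing = 1*2 = 2, Shaft = 1*4 = 4.
Iteration 2: components of {Housing,Shaft} -> Panel = 2*2 = 4, Spring = 4*1 = 4, Washer = 4*5 = 20.
Iteration 3: components of {Panel,Spring,Washer} -> Seal = 4*1 = 4.
Iteration 4: no further components; recursion stops.
SUM(total) = 1 + 2 + 4 + 4 + 20 + 4 + 4 = 39.

39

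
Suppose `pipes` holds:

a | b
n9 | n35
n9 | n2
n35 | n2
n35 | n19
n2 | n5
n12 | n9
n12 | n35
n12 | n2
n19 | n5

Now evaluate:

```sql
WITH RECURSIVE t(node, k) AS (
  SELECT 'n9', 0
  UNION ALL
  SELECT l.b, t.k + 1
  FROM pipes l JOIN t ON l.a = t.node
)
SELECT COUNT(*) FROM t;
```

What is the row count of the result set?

8

Base: (n9, k=0).
Iteration 1: edges from {n9} -> (n2, k=1), (n35, k=1).
Iteration 2: edges from {n2,n35} -> (n19, k=2), (n2, k=2), (n5, k=2).
Iteration 3: edges from {n19,n2,n5} -> (n5, k=3) x2. [UNION ALL keeps all 2 new rows, including repeats]
Iteration 4: no outgoing edges from {n5}; recursion stops.
Total rows emitted: 8.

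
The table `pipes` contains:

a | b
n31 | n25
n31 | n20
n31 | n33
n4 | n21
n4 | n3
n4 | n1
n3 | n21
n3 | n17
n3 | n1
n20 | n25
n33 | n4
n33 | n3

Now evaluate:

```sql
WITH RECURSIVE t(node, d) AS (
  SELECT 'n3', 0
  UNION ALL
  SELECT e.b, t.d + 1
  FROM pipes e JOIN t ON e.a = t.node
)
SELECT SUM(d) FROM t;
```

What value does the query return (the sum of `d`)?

3

Base: (n3, d=0).
Iteration 1: edges from {n3} -> (n1, d=1), (n17, d=1), (n21, d=1).
Iteration 2: no outgoing edges from {n1,n17,n21}; recursion stops.
SUM(d) = 0 + 1 + 1 + 1 = 3.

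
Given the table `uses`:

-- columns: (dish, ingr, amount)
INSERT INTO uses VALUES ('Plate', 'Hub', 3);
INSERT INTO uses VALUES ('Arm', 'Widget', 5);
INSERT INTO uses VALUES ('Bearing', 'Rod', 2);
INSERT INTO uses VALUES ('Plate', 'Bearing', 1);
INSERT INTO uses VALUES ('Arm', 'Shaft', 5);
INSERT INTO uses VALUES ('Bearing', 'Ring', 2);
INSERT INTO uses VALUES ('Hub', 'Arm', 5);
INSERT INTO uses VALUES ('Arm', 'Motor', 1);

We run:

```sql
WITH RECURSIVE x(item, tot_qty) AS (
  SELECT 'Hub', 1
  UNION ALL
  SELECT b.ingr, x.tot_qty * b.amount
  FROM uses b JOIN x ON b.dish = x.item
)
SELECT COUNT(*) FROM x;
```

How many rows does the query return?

Base: (Hub, tot_qty=1).
Iteration 1: components of {Hub} -> Arm = 1*5 = 5.
Iteration 2: components of {Arm} -> Motor = 5*1 = 5, Shaft = 5*5 = 25, Widget = 5*5 = 25.
Iteration 3: no further components; recursion stops.
Total rows emitted: 5.

5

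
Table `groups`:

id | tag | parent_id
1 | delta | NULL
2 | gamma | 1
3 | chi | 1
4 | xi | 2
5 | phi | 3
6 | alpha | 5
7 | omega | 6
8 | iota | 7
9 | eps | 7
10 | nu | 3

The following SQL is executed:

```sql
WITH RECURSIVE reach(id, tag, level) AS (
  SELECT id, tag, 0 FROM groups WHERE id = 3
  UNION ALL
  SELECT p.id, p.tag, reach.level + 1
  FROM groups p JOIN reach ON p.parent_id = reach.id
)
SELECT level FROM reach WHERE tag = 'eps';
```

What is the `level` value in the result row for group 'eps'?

Base: id=3 (chi) at level 0.
Iteration 1: rows with parent_id in {3} -> phi (id 5, level 1), nu (id 10, level 1).
Iteration 2: rows with parent_id in {5,10} -> alpha (id 6, level 2).
Iteration 3: rows with parent_id in {6} -> omega (id 7, level 3).
Iteration 4: rows with parent_id in {7} -> iota (id 8, level 4), eps (id 9, level 4).
Iteration 5: no rows with parent_id in {8,9}; recursion stops.

4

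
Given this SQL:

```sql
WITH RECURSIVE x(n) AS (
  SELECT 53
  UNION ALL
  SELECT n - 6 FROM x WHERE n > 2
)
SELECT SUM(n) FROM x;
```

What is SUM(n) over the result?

260

Base: n=53.
Iteration 1: 53 > 2 holds -> n = 53 - 6 = 47.
Iteration 2: 47 > 2 holds -> n = 47 - 6 = 41.
Iteration 3: 41 > 2 holds -> n = 41 - 6 = 35.
Iteration 4: 35 > 2 holds -> n = 35 - 6 = 29.
Iteration 5: 29 > 2 holds -> n = 29 - 6 = 23.
Iteration 6: 23 > 2 holds -> n = 23 - 6 = 17.
Iteration 7: 17 > 2 holds -> n = 17 - 6 = 11.
Iteration 8: 11 > 2 holds -> n = 11 - 6 = 5.
Iteration 9: 5 > 2 holds -> n = 5 - 6 = -1.
Iteration 10: -1 > 2 fails; recursion stops.
SUM(n) = 53 + 47 + 41 + 35 + 29 + 23 + 17 + 11 + 5 + -1 = 260.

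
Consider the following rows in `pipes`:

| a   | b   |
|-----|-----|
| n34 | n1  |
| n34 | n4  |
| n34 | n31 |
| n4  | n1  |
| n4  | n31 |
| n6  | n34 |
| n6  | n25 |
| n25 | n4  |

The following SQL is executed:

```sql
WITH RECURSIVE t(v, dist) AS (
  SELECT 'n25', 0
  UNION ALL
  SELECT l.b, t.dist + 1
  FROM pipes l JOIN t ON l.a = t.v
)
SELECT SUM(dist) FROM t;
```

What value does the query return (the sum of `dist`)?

5

Base: (n25, dist=0).
Iteration 1: edges from {n25} -> (n4, dist=1).
Iteration 2: edges from {n4} -> (n1, dist=2), (n31, dist=2).
Iteration 3: no outgoing edges from {n1,n31}; recursion stops.
SUM(dist) = 0 + 1 + 2 + 2 = 5.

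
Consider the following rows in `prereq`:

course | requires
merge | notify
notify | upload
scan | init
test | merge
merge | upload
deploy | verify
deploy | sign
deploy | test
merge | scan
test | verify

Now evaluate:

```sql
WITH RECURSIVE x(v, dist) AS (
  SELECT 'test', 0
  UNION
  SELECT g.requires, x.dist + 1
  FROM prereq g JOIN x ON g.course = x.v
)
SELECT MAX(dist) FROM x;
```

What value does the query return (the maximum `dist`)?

Base: (test, dist=0).
Iteration 1: edges from {test} -> (merge, dist=1), (verify, dist=1).
Iteration 2: edges from {merge,verify} -> (notify, dist=2), (scan, dist=2), (upload, dist=2).
Iteration 3: edges from {notify,scan,upload} -> (init, dist=3), (upload, dist=3).
Iteration 4: no outgoing edges from {init,upload}; recursion stops.
dist values: 0, 1, 1, 2, 2, 2, 3, 3; the maximum is 3.

3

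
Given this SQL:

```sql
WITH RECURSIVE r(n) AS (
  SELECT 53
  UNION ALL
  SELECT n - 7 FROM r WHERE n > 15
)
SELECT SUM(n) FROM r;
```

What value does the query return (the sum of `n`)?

224

Base: n=53.
Iteration 1: 53 > 15 holds -> n = 53 - 7 = 46.
Iteration 2: 46 > 15 holds -> n = 46 - 7 = 39.
Iteration 3: 39 > 15 holds -> n = 39 - 7 = 32.
Iteration 4: 32 > 15 holds -> n = 32 - 7 = 25.
Iteration 5: 25 > 15 holds -> n = 25 - 7 = 18.
Iteration 6: 18 > 15 holds -> n = 18 - 7 = 11.
Iteration 7: 11 > 15 fails; recursion stops.
SUM(n) = 53 + 46 + 39 + 32 + 25 + 18 + 11 = 224.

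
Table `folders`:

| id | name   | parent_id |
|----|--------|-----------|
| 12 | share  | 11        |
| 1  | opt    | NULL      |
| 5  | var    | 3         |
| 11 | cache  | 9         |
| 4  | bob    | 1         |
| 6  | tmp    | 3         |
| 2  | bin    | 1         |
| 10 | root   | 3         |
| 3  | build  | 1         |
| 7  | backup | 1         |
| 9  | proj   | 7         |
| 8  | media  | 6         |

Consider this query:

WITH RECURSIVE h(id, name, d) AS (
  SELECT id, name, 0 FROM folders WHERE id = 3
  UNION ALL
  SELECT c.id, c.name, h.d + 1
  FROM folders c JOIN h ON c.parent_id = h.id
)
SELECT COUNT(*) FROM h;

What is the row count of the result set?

Base: id=3 (build) at d 0.
Iteration 1: rows with parent_id in {3} -> var (id 5, d 1), tmp (id 6, d 1), root (id 10, d 1).
Iteration 2: rows with parent_id in {5,6,10} -> media (id 8, d 2).
Iteration 3: no rows with parent_id in {8}; recursion stops.
Total rows emitted: 5.

5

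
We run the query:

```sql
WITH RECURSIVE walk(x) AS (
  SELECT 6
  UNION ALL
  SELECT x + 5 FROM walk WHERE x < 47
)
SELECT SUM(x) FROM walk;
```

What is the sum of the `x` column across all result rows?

Base: x=6.
Iteration 1: 6 < 47 holds -> x = 6 + 5 = 11.
Iteration 2: 11 < 47 holds -> x = 11 + 5 = 16.
Iteration 3: 16 < 47 holds -> x = 16 + 5 = 21.
Iteration 4: 21 < 47 holds -> x = 21 + 5 = 26.
Iteration 5: 26 < 47 holds -> x = 26 + 5 = 31.
Iteration 6: 31 < 47 holds -> x = 31 + 5 = 36.
Iteration 7: 36 < 47 holds -> x = 36 + 5 = 41.
Iteration 8: 41 < 47 holds -> x = 41 + 5 = 46.
Iteration 9: 46 < 47 holds -> x = 46 + 5 = 51.
Iteration 10: 51 < 47 fails; recursion stops.
SUM(x) = 6 + 11 + 16 + 21 + 26 + 31 + 36 + 41 + 46 + 51 = 285.

285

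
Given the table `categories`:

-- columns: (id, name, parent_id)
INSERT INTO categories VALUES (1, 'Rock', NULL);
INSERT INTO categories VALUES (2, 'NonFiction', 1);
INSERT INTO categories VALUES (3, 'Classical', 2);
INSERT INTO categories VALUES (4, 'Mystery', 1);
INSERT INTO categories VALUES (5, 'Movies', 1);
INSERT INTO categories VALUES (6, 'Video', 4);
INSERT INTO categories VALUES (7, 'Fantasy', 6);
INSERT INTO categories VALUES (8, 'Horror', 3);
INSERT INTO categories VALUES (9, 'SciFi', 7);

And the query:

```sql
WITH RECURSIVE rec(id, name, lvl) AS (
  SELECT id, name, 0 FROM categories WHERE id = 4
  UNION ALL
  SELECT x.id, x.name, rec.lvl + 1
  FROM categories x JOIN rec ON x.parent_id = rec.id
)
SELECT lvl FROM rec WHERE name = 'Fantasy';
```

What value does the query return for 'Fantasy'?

2

Base: id=4 (Mystery) at lvl 0.
Iteration 1: rows with parent_id in {4} -> Video (id 6, lvl 1).
Iteration 2: rows with parent_id in {6} -> Fantasy (id 7, lvl 2).
Iteration 3: rows with parent_id in {7} -> SciFi (id 9, lvl 3).
Iteration 4: no rows with parent_id in {9}; recursion stops.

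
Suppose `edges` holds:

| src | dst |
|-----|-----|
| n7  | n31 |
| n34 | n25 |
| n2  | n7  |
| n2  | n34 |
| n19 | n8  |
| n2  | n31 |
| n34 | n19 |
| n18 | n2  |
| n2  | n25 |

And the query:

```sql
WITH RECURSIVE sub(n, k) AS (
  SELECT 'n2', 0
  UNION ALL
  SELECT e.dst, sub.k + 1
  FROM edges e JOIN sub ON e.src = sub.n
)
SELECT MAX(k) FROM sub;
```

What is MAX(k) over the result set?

Base: (n2, k=0).
Iteration 1: edges from {n2} -> (n25, k=1), (n31, k=1), (n34, k=1), (n7, k=1).
Iteration 2: edges from {n25,n31,n34,n7} -> (n19, k=2), (n25, k=2), (n31, k=2).
Iteration 3: edges from {n19,n25,n31} -> (n8, k=3).
Iteration 4: no outgoing edges from {n8}; recursion stops.
k values: 0, 1, 1, 1, 1, 2, 2, 2, 3; the maximum is 3.

3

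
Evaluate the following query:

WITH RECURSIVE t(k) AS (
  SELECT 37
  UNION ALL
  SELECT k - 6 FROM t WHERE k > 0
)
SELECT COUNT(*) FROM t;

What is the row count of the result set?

Base: k=37.
Iteration 1: 37 > 0 holds -> k = 37 - 6 = 31.
Iteration 2: 31 > 0 holds -> k = 31 - 6 = 25.
Iteration 3: 25 > 0 holds -> k = 25 - 6 = 19.
Iteration 4: 19 > 0 holds -> k = 19 - 6 = 13.
Iteration 5: 13 > 0 holds -> k = 13 - 6 = 7.
Iteration 6: 7 > 0 holds -> k = 7 - 6 = 1.
Iteration 7: 1 > 0 holds -> k = 1 - 6 = -5.
Iteration 8: -5 > 0 fails; recursion stops.
Total rows emitted: 8.

8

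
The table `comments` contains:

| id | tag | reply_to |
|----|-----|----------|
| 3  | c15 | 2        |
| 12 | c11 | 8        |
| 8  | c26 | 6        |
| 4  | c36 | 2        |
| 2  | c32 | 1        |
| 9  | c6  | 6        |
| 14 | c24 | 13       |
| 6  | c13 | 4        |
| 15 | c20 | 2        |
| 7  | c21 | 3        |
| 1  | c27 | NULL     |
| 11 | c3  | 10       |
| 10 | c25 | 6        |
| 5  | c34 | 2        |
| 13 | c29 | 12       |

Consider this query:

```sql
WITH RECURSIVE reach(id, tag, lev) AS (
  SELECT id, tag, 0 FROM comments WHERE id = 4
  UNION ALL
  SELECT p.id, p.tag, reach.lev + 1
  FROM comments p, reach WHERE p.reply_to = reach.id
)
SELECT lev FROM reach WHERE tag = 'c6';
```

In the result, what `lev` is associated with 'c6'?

2

Base: id=4 (c36) at lev 0.
Iteration 1: rows with reply_to in {4} -> c13 (id 6, lev 1).
Iteration 2: rows with reply_to in {6} -> c26 (id 8, lev 2), c6 (id 9, lev 2), c25 (id 10, lev 2).
Iteration 3: rows with reply_to in {8,9,10} -> c3 (id 11, lev 3), c11 (id 12, lev 3).
Iteration 4: rows with reply_to in {11,12} -> c29 (id 13, lev 4).
Iteration 5: rows with reply_to in {13} -> c24 (id 14, lev 5).
Iteration 6: no rows with reply_to in {14}; recursion stops.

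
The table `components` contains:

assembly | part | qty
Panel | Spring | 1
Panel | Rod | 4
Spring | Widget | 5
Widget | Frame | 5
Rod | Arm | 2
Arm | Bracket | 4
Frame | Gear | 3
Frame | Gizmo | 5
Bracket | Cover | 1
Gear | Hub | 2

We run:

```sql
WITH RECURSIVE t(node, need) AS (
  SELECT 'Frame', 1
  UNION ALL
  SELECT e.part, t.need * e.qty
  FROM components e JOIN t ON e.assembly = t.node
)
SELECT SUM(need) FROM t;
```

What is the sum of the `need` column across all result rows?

Base: (Frame, need=1).
Iteration 1: components of {Frame} -> Gear = 1*3 = 3, Gizmo = 1*5 = 5.
Iteration 2: components of {Gear,Gizmo} -> Hub = 3*2 = 6.
Iteration 3: no further components; recursion stops.
SUM(need) = 1 + 3 + 5 + 6 = 15.

15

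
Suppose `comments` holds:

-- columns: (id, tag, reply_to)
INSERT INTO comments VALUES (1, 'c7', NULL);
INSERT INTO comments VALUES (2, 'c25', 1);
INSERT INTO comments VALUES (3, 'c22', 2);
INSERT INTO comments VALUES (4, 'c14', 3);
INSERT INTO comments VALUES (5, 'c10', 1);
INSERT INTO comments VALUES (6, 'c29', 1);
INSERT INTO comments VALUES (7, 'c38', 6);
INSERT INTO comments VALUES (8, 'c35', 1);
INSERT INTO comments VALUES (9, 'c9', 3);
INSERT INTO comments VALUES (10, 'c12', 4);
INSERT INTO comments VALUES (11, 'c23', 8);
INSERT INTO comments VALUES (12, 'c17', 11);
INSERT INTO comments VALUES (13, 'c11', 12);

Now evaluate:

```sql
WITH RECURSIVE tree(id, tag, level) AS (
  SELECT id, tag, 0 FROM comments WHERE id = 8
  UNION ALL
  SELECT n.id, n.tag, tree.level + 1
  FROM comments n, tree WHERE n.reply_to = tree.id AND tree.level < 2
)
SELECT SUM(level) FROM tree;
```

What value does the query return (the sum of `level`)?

Base: id=8 (c35) at level 0.
Iteration 1: rows with reply_to in {8} -> c23 (id 11, level 1).
Iteration 2: rows with reply_to in {11} -> c17 (id 12, level 2).
Iteration 3: level < 2 fails for all current rows; recursion stops.
SUM(level) = 0 + 1 + 2 = 3.

3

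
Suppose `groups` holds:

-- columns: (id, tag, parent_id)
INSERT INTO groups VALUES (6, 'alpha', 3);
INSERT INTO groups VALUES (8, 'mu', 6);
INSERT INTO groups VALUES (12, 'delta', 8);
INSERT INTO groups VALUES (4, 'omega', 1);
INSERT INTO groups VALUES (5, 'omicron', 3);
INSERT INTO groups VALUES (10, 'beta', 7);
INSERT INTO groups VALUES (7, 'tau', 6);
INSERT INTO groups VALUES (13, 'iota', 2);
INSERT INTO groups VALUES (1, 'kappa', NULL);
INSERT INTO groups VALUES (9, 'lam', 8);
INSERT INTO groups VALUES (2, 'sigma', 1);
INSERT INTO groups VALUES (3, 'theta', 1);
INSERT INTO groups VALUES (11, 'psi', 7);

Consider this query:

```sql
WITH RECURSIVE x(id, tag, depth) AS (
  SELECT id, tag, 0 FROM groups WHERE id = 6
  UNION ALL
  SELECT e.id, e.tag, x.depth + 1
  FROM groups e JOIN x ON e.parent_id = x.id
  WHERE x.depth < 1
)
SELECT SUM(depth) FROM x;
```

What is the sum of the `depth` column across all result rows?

Base: id=6 (alpha) at depth 0.
Iteration 1: rows with parent_id in {6} -> tau (id 7, depth 1), mu (id 8, depth 1).
Iteration 2: depth < 1 fails for all current rows; recursion stops.
SUM(depth) = 0 + 1 + 1 = 2.

2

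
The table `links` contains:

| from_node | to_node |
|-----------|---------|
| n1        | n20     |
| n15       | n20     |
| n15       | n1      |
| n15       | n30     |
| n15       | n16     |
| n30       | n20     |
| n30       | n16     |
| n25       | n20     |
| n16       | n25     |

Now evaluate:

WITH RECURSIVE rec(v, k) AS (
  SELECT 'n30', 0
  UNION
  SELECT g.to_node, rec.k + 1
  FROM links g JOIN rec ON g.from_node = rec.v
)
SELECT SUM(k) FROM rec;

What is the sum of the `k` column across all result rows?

7

Base: (n30, k=0).
Iteration 1: edges from {n30} -> (n16, k=1), (n20, k=1).
Iteration 2: edges from {n16,n20} -> (n25, k=2).
Iteration 3: edges from {n25} -> (n20, k=3).
Iteration 4: no outgoing edges from {n20}; recursion stops.
SUM(k) = 0 + 1 + 1 + 2 + 3 = 7.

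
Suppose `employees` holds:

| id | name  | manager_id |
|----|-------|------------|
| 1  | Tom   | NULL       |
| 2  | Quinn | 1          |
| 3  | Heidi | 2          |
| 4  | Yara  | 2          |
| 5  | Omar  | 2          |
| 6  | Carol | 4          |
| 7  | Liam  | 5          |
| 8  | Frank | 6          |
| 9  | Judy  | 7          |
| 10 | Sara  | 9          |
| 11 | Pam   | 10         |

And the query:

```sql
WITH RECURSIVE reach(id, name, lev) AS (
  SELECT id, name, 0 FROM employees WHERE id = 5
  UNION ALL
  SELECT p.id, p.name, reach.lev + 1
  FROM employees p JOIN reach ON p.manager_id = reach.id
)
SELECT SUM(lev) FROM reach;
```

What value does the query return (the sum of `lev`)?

Base: id=5 (Omar) at lev 0.
Iteration 1: rows with manager_id in {5} -> Liam (id 7, lev 1).
Iteration 2: rows with manager_id in {7} -> Judy (id 9, lev 2).
Iteration 3: rows with manager_id in {9} -> Sara (id 10, lev 3).
Iteration 4: rows with manager_id in {10} -> Pam (id 11, lev 4).
Iteration 5: no rows with manager_id in {11}; recursion stops.
SUM(lev) = 0 + 1 + 2 + 3 + 4 = 10.

10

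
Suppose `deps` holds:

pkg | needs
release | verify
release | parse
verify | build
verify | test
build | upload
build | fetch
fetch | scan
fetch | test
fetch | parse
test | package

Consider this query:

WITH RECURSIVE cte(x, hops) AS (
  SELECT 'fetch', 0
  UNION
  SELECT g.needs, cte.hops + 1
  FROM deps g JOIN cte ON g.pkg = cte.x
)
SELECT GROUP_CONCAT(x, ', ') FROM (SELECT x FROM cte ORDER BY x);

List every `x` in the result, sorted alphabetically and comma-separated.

fetch, package, parse, scan, test

Base: (fetch, hops=0).
Iteration 1: edges from {fetch} -> (parse, hops=1), (scan, hops=1), (test, hops=1).
Iteration 2: edges from {parse,scan,test} -> (package, hops=2).
Iteration 3: no outgoing edges from {package}; recursion stops.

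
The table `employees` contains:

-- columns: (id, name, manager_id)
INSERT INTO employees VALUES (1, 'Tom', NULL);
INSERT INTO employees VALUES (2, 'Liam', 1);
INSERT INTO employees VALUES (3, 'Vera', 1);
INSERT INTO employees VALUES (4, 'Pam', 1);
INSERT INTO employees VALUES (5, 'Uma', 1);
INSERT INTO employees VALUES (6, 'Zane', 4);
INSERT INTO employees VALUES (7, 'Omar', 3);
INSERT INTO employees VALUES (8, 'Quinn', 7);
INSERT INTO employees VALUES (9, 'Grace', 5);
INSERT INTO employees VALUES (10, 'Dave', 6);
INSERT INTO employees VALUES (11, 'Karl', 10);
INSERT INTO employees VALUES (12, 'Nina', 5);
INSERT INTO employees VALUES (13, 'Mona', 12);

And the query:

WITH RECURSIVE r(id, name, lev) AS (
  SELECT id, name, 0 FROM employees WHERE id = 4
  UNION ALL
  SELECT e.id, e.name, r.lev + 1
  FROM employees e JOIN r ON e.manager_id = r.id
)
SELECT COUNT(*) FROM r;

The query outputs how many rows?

Base: id=4 (Pam) at lev 0.
Iteration 1: rows with manager_id in {4} -> Zane (id 6, lev 1).
Iteration 2: rows with manager_id in {6} -> Dave (id 10, lev 2).
Iteration 3: rows with manager_id in {10} -> Karl (id 11, lev 3).
Iteration 4: no rows with manager_id in {11}; recursion stops.
Total rows emitted: 4.

4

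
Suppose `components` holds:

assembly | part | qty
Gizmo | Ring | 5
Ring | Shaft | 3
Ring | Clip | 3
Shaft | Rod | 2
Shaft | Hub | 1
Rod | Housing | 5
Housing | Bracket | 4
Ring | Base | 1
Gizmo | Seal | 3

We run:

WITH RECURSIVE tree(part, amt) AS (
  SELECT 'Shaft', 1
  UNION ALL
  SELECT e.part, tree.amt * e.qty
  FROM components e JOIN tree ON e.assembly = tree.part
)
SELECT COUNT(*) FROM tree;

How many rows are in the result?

5

Base: (Shaft, amt=1).
Iteration 1: components of {Shaft} -> Hub = 1*1 = 1, Rod = 1*2 = 2.
Iteration 2: components of {Hub,Rod} -> Housing = 2*5 = 10.
Iteration 3: components of {Housing} -> Bracket = 10*4 = 40.
Iteration 4: no further components; recursion stops.
Total rows emitted: 5.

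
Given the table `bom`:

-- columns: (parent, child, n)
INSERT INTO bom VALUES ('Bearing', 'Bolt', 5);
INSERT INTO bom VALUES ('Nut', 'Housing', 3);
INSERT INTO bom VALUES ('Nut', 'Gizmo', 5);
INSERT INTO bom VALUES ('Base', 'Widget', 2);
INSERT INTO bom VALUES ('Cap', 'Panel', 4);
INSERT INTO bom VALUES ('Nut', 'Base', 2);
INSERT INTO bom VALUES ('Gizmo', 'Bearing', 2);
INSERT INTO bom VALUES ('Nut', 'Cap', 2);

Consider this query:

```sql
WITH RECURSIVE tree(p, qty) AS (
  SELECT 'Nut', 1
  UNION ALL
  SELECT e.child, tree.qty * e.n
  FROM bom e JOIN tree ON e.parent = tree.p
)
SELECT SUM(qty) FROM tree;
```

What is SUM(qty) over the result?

85

Base: (Nut, qty=1).
Iteration 1: components of {Nut} -> Base = 1*2 = 2, Cap = 1*2 = 2, Gizmo = 1*5 = 5, Housing = 1*3 = 3.
Iteration 2: components of {Base,Cap,Gizmo,Housing} -> Bearing = 5*2 = 10, Panel = 2*4 = 8, Widget = 2*2 = 4.
Iteration 3: components of {Bearing,Panel,Widget} -> Bolt = 10*5 = 50.
Iteration 4: no further components; recursion stops.
SUM(qty) = 1 + 3 + 2 + 5 + 2 + 4 + 10 + 8 + 50 = 85.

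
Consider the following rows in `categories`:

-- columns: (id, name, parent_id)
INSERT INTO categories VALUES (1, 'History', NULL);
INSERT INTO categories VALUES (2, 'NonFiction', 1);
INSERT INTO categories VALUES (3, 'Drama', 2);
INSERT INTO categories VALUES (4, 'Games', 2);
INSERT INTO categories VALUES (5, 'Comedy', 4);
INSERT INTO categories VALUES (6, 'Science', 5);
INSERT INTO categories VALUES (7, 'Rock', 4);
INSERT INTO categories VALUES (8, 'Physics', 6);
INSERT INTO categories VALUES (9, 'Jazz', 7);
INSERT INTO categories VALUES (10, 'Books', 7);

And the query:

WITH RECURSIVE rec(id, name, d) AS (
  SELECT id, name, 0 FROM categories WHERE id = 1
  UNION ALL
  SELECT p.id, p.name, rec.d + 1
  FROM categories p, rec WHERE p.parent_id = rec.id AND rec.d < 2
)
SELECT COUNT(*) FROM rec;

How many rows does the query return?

Base: id=1 (History) at d 0.
Iteration 1: rows with parent_id in {1} -> NonFiction (id 2, d 1).
Iteration 2: rows with parent_id in {2} -> Drama (id 3, d 2), Games (id 4, d 2).
Iteration 3: d < 2 fails for all current rows; recursion stops.
Total rows emitted: 4.

4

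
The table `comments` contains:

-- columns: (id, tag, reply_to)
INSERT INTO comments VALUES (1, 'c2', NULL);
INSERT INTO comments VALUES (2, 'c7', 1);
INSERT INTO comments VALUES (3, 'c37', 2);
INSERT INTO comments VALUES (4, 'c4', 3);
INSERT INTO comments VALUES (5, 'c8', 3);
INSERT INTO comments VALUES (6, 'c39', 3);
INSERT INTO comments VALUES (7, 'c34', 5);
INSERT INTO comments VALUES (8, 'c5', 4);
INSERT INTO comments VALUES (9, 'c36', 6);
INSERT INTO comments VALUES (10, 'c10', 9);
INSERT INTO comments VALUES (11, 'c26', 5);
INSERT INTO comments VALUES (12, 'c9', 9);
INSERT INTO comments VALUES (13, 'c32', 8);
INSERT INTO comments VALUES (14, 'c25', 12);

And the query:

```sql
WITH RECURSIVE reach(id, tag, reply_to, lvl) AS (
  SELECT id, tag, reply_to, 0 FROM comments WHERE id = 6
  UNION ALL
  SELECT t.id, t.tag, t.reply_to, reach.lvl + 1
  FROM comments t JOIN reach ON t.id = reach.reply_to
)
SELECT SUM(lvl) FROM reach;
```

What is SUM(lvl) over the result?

Base: id=6 (c39), reply_to=3, lvl 0.
Iteration 1: join on id=3 -> c37 (id 3, reply_to=2, lvl 1).
Iteration 2: join on id=2 -> c7 (id 2, reply_to=1, lvl 2).
Iteration 3: join on id=1 -> c2 (id 1, reply_to=NULL, lvl 3).
Iteration 4: reply_to is NULL; no match; recursion stops.
SUM(lvl) = 0 + 1 + 2 + 3 = 6.

6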